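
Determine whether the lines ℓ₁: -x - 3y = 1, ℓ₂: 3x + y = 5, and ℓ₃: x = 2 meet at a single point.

Yes

Lines aᵢx + bᵢy = cᵢ with pairwise distinct directions are concurrent exactly when det[aᵢ bᵢ cᵢ] = 0.
Here the determinant is 0.
It vanishes, so the lines are concurrent at (2, -1).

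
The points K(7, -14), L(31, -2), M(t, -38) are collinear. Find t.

-41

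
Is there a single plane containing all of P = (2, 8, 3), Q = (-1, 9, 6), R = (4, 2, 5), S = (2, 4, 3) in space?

No

The four points are coplanar iff the 3×3 determinant with rows PQ, PR, PS is zero.
Rows: (-3, 1, 3), (2, -6, 2), (0, -4, 0).
Expanding along the first row: (-3)(8) − (1)(0) + (3)(-8) = -48.
Nonzero ⇒ not coplanar.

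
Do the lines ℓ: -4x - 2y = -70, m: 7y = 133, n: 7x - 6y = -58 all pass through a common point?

Lines aᵢx + bᵢy = cᵢ with pairwise distinct directions are concurrent exactly when det[aᵢ bᵢ cᵢ] = 0.
Here the determinant is 0.
It vanishes, so the lines are concurrent at (8, 19).

Yes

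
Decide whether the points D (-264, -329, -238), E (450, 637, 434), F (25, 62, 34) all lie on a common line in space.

Yes

DE = (714, 966, 672), DF = (289, 391, 272).
DE × DF = (0, 0, 0).
The cross product vanishes, so the three points are collinear.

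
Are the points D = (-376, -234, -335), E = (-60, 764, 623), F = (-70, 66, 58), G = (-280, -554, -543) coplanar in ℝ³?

No

The four points are coplanar iff the 3×3 determinant with rows DE, DF, DG is zero.
Rows: (316, 998, 958), (306, 300, 393), (96, -320, -208).
Expanding along the first row: (316)(63360) − (998)(-101376) + (958)(-126720) = -202752.
Nonzero ⇒ not coplanar.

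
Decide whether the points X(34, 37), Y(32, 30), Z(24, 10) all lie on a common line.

No

XY = (-2, -7), XZ = (-10, -27).
Twice the signed area of △XYZ is (-2)(-27) − (-7)(-10) = -16.
The area is nonzero, so the three points are not collinear.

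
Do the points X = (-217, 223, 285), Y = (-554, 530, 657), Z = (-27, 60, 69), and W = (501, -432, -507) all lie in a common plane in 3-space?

Yes

The four points are coplanar iff the 3×3 determinant with rows XY, XZ, XW is zero.
Rows: (-337, 307, 372), (190, -163, -216), (718, -655, -792).
Expanding along the first row: (-337)(-12384) − (307)(4608) + (372)(-7416) = 0.
Zero determinant ⇒ coplanar.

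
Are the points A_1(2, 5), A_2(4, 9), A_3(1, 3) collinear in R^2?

Yes

A_1A_2 = (2, 4), A_1A_3 = (-1, -2).
det[A_1A_2; A_1A_3] = (2)(-2) − (4)(-1) = 0.
The determinant is zero, so the points are collinear.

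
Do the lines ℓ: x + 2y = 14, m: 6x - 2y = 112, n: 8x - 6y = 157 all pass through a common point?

Lines aᵢx + bᵢy = cᵢ with pairwise distinct directions are concurrent exactly when det[aᵢ bᵢ cᵢ] = 0.
Here the determinant is -14.
Nonzero, so no common point exists.

No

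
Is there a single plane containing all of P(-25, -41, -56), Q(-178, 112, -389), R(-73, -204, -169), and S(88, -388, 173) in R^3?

The four points are coplanar iff the 3×3 determinant with rows PQ, PR, PS is zero.
Rows: (-153, 153, -333), (-48, -163, -113), (113, -347, 229).
Expanding along the first row: (-153)(-76538) − (153)(1777) + (-333)(35075) = -241542.
Nonzero ⇒ not coplanar.

No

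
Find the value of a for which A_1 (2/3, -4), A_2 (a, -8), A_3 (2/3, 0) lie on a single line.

The three points are collinear iff det[A_1A_2; A_1A_3] = 0.
This determinant is linear in a: (4)a + (-8/3) = 0, so a = 2/3.

2/3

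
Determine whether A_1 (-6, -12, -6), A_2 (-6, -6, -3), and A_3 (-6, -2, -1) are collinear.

A_1A_2 = (0, 6, 3), A_1A_3 = (0, 10, 5).
A_1A_2 × A_1A_3 = (0, 0, 0).
The cross product vanishes, so the three points are collinear.

Yes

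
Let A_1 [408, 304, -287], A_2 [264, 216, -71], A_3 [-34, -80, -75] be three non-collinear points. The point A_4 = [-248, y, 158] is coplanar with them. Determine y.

-233

A normal to the plane is n = A_1A_2 × A_1A_3 = (64288, -64944, 16400).
A_4 lies in the plane iff n · A_1A_4 = 0.
This gives (-64944)y + (-15131952) = 0, so y = -233.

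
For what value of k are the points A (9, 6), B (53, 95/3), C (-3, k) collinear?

Collinearity: (C − A) must be parallel to (B − A) = (44, 77/3).
Cross-multiplying the components: (k − 6)·(44) = (-12)·(77/3).
Solving gives k = -1.

-1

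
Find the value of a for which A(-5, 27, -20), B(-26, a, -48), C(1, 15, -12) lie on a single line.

Direction AC = (6, -12, 8). From the x-coordinate of B, the parameter along the line is τ = (-26 − (-5))/6 = -7/2.
Then a = 27 + (-7/2)·(-12) = 69.

69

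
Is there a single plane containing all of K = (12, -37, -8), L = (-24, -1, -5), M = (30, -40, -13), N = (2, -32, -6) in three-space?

A normal to the plane through K, L, M is n = KL × KM = (-171, -126, -540).
The plane has equation n·P = 6930. For N: n·N = 6930.
Equal, so N lies in the plane and all four are coplanar.

Yes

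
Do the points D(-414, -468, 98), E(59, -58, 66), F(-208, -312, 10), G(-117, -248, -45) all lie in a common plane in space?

A normal to the plane through D, E, F is n = DE × DF = (-31088, 35032, -10672).
The plane has equation n·P = -4570400. For G: n·G = -4570400.
Equal, so G lies in the plane and all four are coplanar.

Yes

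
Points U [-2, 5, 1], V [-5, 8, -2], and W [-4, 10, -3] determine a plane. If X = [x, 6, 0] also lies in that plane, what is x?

-3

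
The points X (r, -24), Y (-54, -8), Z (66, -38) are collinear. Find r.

Collinearity: (X − Y) must be parallel to (Z − Y) = (120, -30).
Cross-multiplying the components: (r − (-54))·(-30) = (-16)·(120).
Solving gives r = 10.

10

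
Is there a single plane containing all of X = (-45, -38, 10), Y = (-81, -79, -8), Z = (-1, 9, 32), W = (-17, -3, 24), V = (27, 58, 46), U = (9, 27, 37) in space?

The plane through X, Y, Z has normal n = XY × XZ = (-56, 0, 112) and equation n·P = 3640.
Checking the remaining points: n·W = 3640, n·V = 3640, n·U = 3640.
All equal 3640, so all 6 points lie in one plane.

Yes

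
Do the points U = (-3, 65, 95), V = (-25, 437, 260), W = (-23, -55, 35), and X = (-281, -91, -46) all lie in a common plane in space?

The four points are coplanar iff the 3×3 determinant with rows UV, UW, UX is zero.
Rows: (-22, 372, 165), (-20, -120, -60), (-278, -156, -141).
Expanding along the first row: (-22)(7560) − (372)(-13860) + (165)(-30240) = 0.
Zero determinant ⇒ coplanar.

Yes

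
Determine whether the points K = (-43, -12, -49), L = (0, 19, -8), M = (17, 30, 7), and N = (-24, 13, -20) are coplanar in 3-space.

With K as base: KL = (43, 31, 41), KM = (60, 42, 56), KN = (19, 25, 29).
KM × KN = (-182, -676, 702).
KL · (KM × KN) = 0.
The scalar triple product vanishes, so the four points are coplanar.

Yes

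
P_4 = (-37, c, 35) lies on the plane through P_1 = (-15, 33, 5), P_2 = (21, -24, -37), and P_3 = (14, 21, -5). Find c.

74

A normal to the plane is n = P_1P_2 × P_1P_3 = (66, -858, 1221).
P_4 lies in the plane iff n · P_1P_4 = 0.
This gives (-858)c + (63492) = 0, so c = 74.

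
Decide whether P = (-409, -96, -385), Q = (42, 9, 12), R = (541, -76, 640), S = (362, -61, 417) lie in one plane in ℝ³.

A normal to the plane through P, Q, R is n = PQ × PR = (99685, -85125, -90730).
The plane has equation n·X = 2331885. For S: n·S = 3444185.
3444185 ≠ 2331885, so S is off the plane.

No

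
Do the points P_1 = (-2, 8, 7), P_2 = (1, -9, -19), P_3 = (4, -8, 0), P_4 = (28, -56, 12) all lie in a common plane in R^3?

Yes

The four points are coplanar iff the 3×3 determinant with rows P_1P_2, P_1P_3, P_1P_4 is zero.
Rows: (3, -17, -26), (6, -16, -7), (30, -64, 5).
Expanding along the first row: (3)(-528) − (-17)(240) + (-26)(96) = 0.
Zero determinant ⇒ coplanar.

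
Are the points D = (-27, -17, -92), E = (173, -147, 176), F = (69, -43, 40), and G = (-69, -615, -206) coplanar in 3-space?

A normal to the plane through D, E, F is n = DE × DF = (-10192, -672, 7280).
The plane has equation n·P = -383152. For G: n·G = -383152.
Equal, so G lies in the plane and all four are coplanar.

Yes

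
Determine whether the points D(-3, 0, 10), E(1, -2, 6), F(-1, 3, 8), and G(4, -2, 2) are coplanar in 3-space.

The four points are coplanar iff the 3×3 determinant with rows DE, DF, DG is zero.
Rows: (4, -2, -4), (2, 3, -2), (7, -2, -8).
Expanding along the first row: (4)(-28) − (-2)(-2) + (-4)(-25) = -16.
Nonzero ⇒ not coplanar.

No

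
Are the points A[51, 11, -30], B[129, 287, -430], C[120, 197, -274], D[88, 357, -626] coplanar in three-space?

The four points are coplanar iff the 3×3 determinant with rows AB, AC, AD is zero.
Rows: (78, 276, -400), (69, 186, -244), (37, 346, -596).
Expanding along the first row: (78)(-26432) − (276)(-32096) + (-400)(16992) = 0.
Zero determinant ⇒ coplanar.

Yes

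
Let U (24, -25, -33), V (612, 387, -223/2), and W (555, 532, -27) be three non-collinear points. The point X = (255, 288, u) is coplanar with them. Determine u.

Coplanarity requires UV · (UW × UX) = 0.
UV = (588, 412, -157/2), UW = (531, 557, 6); the triple product is linear in u with coefficient 108744 and constant term 108744.
Setting it to zero: u = -1.

-1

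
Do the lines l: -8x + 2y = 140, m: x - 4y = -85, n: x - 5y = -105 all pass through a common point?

No

Intersecting l and m: solving the 2×2 system gives (x, y) = (-13, 18).
Substitute into n: (1)(-13) + (-5)(18) = -103.
But n requires -105 ≠ -103, so the three lines have no common point.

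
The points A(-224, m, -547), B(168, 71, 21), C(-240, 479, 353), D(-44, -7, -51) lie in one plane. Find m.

The points are coplanar iff AB · (AC × AD) = 0.
Expanding, this is linear in m: (99760)m + (58758640) = 0.
So m = -589.

-589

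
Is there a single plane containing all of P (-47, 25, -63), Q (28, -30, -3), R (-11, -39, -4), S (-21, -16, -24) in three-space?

A normal to the plane through P, Q, R is n = PQ × PR = (595, -2265, -2820).
The plane has equation n·X = 93070. For S: n·S = 91425.
91425 ≠ 93070, so S is off the plane.

No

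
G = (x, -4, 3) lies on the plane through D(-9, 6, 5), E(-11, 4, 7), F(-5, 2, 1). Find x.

Coplanarity requires DE · (DF × DG) = 0.
DE = (-2, -2, 2), DF = (4, -4, -4); the triple product is linear in x with coefficient 16 and constant term 112.
Setting it to zero: x = -7.

-7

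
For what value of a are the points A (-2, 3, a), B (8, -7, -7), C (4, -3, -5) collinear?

-2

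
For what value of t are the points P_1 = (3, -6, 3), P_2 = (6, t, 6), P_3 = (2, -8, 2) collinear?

0

Direction P_1P_3 = (-1, -2, -1). From the x-coordinate of P_2, the parameter along the line is τ = (6 − 3)/(-1) = -3.
Then t = (-6) + (-3)·(-2) = 0.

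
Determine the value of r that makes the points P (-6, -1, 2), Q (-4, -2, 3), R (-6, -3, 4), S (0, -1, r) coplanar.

2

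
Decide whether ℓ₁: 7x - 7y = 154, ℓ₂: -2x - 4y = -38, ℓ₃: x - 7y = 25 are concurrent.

Intersecting ℓ₁ and ℓ₂: solving the 2×2 system gives (x, y) = (21, -1).
Substitute into ℓ₃: (1)(21) + (-7)(-1) = 28.
But ℓ₃ requires 25 ≠ 28, so the three lines have no common point.

No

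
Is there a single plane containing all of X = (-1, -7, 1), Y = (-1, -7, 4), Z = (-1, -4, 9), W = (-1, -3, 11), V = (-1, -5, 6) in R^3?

The plane through X, Y, Z has normal n = XY × XZ = (-9, 0, 0) and equation n·P = 9.
Checking the remaining points: n·W = 9, n·V = 9.
All equal 9, so all 5 points lie in one plane.

Yes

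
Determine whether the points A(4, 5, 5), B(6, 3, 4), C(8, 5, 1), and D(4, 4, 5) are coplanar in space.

No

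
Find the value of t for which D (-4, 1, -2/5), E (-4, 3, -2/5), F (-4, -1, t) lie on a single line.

Direction DE = (0, 2, 0). From the y-coordinate of F, the parameter along the line is τ = (-1 − 1)/2 = -1.
Then t = (-2/5) + (-1)·(0) = -2/5.

-2/5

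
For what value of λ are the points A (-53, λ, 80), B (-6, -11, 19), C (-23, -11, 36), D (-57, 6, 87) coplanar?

3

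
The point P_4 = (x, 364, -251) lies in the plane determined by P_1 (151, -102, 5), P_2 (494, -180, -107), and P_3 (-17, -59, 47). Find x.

-910

Coplanarity requires P_1P_2 · (P_1P_3 × P_1P_4) = 0.
P_1P_2 = (343, -78, -112), P_1P_3 = (-168, 43, 42); the triple product is linear in x with coefficient 1540 and constant term 1401400.
Setting it to zero: x = -910.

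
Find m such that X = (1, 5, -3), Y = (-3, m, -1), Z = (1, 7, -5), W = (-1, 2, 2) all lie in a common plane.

The points are coplanar iff XY · (XZ × XW) = 0.
Expanding, this is linear in m: (4)m + (-28) = 0.
So m = 7.

7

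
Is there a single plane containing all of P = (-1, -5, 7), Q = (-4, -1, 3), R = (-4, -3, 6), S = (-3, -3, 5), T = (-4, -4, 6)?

No

The plane through P, Q, R has normal n = PQ × PR = (4, 9, 6) and equation n·X = -7.
Checking the remaining points: n·S = -9, n·T = -16.
Since n·S = -9 ≠ -7, S is off the plane and the points are not all coplanar.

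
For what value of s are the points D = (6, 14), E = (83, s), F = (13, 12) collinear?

-8

The three points are collinear iff det[DE; DF] = 0.
This determinant is linear in s: (-7)s + (-56) = 0, so s = -8.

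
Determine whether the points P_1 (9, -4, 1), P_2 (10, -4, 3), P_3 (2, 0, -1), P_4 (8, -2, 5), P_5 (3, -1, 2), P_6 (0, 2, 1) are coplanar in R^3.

No

The plane through P_1, P_2, P_3 has normal n = P_1P_2 × P_1P_3 = (-8, -12, 4) and equation n·P = -20.
Checking the remaining points: n·P_4 = -20, n·P_5 = -4, n·P_6 = -20.
Since n·P_5 = -4 ≠ -20, P_5 is off the plane and the points are not all coplanar.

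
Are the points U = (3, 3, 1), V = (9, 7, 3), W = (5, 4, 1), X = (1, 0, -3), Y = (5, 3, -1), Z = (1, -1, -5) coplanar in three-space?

Yes

The plane through U, V, W has normal n = UV × UW = (-2, 4, -2) and equation n·P = 4.
Checking the remaining points: n·X = 4, n·Y = 4, n·Z = 4.
All equal 4, so all 6 points lie in one plane.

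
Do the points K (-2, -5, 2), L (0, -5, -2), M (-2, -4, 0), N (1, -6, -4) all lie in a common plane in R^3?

With K as base: KL = (2, 0, -4), KM = (0, 1, -2), KN = (3, -1, -6).
KM × KN = (-8, -6, -3).
KL · (KM × KN) = -4.
Since -4 ≠ 0, the four points are not coplanar.

No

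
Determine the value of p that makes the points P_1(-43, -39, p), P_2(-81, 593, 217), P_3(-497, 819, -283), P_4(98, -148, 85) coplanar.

-67

Coplanarity ⇔ det[P_1P_2; P_1P_3; P_1P_4] = 0.
Expanding, this is linear in p: (-267802)p + (-17942734) = 0.
So p = -67.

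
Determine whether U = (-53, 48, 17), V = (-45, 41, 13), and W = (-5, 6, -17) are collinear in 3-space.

UV = (8, -7, -4), UW = (48, -42, -34).
Comparing components 2 and 3: (-7)(-34) − (-4)(-42) = 70 ≠ 0, so UV and UW are not parallel and the points are not collinear.

No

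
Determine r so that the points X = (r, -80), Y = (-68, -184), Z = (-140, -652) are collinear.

Collinearity: (X − Y) must be parallel to (Z − Y) = (-72, -468).
Cross-multiplying the components: (r − (-68))·(-468) = (104)·(-72).
Solving gives r = -52.

-52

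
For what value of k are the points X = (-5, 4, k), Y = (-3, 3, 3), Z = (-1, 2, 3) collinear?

Collinearity requires XY × XZ = 0; each component is linear in k.
The x-component gives (-1)k + (3) = 0, so k = 3.
The remaining components then also vanish.

3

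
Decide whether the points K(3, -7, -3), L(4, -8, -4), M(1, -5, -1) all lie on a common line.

KL = (1, -1, -1), KM = (-2, 2, 2).
Each component of KM is -2 times the corresponding component of KL, so KM = -2·KL and the points are collinear.

Yes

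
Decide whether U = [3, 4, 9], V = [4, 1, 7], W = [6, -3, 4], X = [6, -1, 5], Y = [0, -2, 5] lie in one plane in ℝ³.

No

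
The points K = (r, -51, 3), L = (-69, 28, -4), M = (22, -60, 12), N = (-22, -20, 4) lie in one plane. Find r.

The points are coplanar iff KL · (KM × KN) = 0.
Expanding, this is linear in r: (-64)r + (-896) = 0.
So r = -14.

-14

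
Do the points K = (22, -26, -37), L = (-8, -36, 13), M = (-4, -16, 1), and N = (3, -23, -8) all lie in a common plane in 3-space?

Yes

The four points are coplanar iff the 3×3 determinant with rows KL, KM, KN is zero.
Rows: (-30, -10, 50), (-26, 10, 38), (-19, 3, 29).
Expanding along the first row: (-30)(176) − (-10)(-32) + (50)(112) = 0.
Zero determinant ⇒ coplanar.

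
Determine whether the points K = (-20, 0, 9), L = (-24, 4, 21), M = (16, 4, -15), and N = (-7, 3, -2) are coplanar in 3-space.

No

A normal to the plane through K, L, M is n = KL × KM = (-144, 336, -160).
The plane has equation n·P = 1440. For N: n·N = 2336.
2336 ≠ 1440, so N is off the plane.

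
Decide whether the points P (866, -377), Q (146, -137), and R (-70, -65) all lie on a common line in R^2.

Yes

PQ = (-720, 240), PR = (-936, 312).
Checking proportionality: PR = 13/10·PQ, so the vectors are parallel and the points are collinear.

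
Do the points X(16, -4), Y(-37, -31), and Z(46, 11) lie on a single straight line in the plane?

No

XY = (-53, -27), XZ = (30, 15).
If collinear, XZ would be a scalar multiple of XY. But (-53)·(15) ≠ (-27)·(30) (difference 15), so they are not parallel; the points are not collinear.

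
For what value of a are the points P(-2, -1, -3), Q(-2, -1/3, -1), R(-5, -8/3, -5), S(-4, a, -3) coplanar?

Normal to plane PQR: n = (2, -6, 2); plane equation n·X = -4.
Requiring n·S = -4: (-6)a + (-14) = -4.
So a = -5/3.

-5/3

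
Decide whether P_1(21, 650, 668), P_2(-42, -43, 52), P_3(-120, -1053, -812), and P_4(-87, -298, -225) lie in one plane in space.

No

The four points are coplanar iff the 3×3 determinant with rows P_1P_2, P_1P_3, P_1P_4 is zero.
Rows: (-63, -693, -616), (-141, -1703, -1480), (-108, -948, -893).
Expanding along the first row: (-63)(117739) − (-693)(-33927) + (-616)(-50256) = 28728.
Nonzero ⇒ not coplanar.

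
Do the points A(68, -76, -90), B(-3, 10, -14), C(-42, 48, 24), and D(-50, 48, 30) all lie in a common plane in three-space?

The four points are coplanar iff the 3×3 determinant with rows AB, AC, AD is zero.
Rows: (-71, 86, 76), (-110, 124, 114), (-118, 124, 120).
Expanding along the first row: (-71)(744) − (86)(252) + (76)(992) = 896.
Nonzero ⇒ not coplanar.

No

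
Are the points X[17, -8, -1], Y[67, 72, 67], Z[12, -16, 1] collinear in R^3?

No

XY = (50, 80, 68), XZ = (-5, -8, 2).
Comparing components 2 and 3: (80)(2) − (68)(-8) = 704 ≠ 0, so XY and XZ are not parallel and the points are not collinear.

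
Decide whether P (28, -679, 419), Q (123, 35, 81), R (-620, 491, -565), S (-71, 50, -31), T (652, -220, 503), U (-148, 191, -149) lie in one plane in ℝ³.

Yes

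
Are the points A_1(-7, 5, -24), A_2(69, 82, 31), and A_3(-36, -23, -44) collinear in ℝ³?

A_1A_2 = (76, 77, 55), A_1A_3 = (-29, -28, -20).
Comparing components 3 and 1: (55)(-29) − (76)(-20) = -75 ≠ 0, so A_1A_2 and A_1A_3 are not parallel and the points are not collinear.

No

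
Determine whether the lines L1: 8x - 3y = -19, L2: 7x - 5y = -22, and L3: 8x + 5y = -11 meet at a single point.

No

Lines aᵢx + bᵢy = cᵢ with pairwise distinct directions are concurrent exactly when det[aᵢ bᵢ cᵢ] = 0.
Here the determinant is 192.
Nonzero, so no common point exists.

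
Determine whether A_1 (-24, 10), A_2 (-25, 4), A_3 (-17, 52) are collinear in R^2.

Yes

A_1A_2 = (-1, -6), A_1A_3 = (7, 42).
det[A_1A_2; A_1A_3] = (-1)(42) − (-6)(7) = 0.
The determinant is zero, so the points are collinear.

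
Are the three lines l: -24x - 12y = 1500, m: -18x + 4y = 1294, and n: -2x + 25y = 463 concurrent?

Yes

Lines aᵢx + bᵢy = cᵢ with pairwise distinct directions are concurrent exactly when det[aᵢ bᵢ cᵢ] = 0.
Here the determinant is 0.
It vanishes, so the lines are concurrent at (-69, 13).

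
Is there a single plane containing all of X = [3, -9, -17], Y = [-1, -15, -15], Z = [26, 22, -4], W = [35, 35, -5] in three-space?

The four points are coplanar iff the 3×3 determinant with rows XY, XZ, XW is zero.
Rows: (-4, -6, 2), (23, 31, 13), (32, 44, 12).
Expanding along the first row: (-4)(-200) − (-6)(-140) + (2)(20) = 0.
Zero determinant ⇒ coplanar.

Yes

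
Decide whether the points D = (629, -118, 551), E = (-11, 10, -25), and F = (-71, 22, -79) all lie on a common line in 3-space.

Yes

DE = (-640, 128, -576), DF = (-700, 140, -630).
Each component of DF is 35/32 times the corresponding component of DE, so DF = 35/32·DE and the points are collinear.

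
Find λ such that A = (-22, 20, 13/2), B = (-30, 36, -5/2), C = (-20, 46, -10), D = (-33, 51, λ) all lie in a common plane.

-23/2

Normal to plane ABC: n = (-30, -150, -240); plane equation n·P = -3900.
Requiring n·D = -3900: (-240)λ + (-6660) = -3900.
So λ = -23/2.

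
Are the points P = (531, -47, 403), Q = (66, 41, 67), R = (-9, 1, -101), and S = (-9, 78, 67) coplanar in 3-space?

No

With P as base: PQ = (-465, 88, -336), PR = (-540, 48, -504), PS = (-540, 125, -336).
PR × PS = (46872, 90720, -41580).
PQ · (PR × PS) = 158760.
Since 158760 ≠ 0, the four points are not coplanar.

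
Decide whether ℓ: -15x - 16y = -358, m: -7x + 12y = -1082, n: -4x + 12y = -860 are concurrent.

Yes

Lines aᵢx + bᵢy = cᵢ with pairwise distinct directions are concurrent exactly when det[aᵢ bᵢ cᵢ] = 0.
Here the determinant is 0.
It vanishes, so the lines are concurrent at (74, -47).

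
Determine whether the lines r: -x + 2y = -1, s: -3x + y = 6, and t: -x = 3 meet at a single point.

No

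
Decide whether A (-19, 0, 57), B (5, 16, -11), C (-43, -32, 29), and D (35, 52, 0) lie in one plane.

With A as base: AB = (24, 16, -68), AC = (-24, -32, -28), AD = (54, 52, -57).
AC × AD = (3280, -2880, 480).
AB · (AC × AD) = 0.
The scalar triple product vanishes, so the four points are coplanar.

Yes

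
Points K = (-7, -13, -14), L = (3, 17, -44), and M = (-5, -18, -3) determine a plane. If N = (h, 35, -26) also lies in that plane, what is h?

31

The plane through K, L, M has equation 180x − 170y − 110z = 2490.
Substituting N: (180)h + (-3090) = 2490, so h = 31.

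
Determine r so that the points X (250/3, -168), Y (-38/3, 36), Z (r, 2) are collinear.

The three points are collinear iff det[XY; XZ] = 0.
This determinant is linear in r: (-204)r + (680) = 0, so r = 10/3.

10/3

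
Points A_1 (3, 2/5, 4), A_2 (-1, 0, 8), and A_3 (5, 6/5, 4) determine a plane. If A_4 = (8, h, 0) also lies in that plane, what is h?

6/5

A normal to the plane is n = A_1A_2 × A_1A_3 = (-16/5, 8, -12/5).
A_4 lies in the plane iff n · A_1A_4 = 0.
This gives (8)h + (-48/5) = 0, so h = 6/5.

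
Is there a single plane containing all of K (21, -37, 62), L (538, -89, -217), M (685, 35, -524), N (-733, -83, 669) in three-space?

A normal to the plane through K, L, M is n = KL × KM = (50560, 117706, 71752).
The plane has equation n·P = 1155262. For N: n·N = 1172010.
1172010 ≠ 1155262, so N is off the plane.

No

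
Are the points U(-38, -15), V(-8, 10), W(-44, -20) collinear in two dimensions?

UV = (30, 25), UW = (-6, -5).
Twice the signed area of △UVW is (30)(-5) − (25)(-6) = 0.
The triangle is degenerate (zero area), so the points are collinear.

Yes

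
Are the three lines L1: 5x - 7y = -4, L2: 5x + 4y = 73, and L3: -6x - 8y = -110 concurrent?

Yes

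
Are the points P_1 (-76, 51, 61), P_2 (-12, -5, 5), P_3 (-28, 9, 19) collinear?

Yes

P_1P_2 = (64, -56, -56), P_1P_3 = (48, -42, -42).
P_1P_2 × P_1P_3 = (0, 0, 0).
The cross product vanishes, so the three points are collinear.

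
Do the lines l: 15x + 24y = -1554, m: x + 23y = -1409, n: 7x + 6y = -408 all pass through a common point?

Yes

The three lines meet at one point iff the augmented coefficient matrix [aᵢ bᵢ cᵢ] has rank < 3, i.e. its determinant vanishes.
Here the determinant is 0.
It vanishes, so the lines are concurrent at (-6, -61).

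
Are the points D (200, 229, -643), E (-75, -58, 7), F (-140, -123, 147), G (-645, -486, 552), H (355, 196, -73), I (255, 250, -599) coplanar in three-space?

No

The plane through D, E, F has normal n = DE × DF = (2070, -3750, -780) and equation n·P = 56790.
Checking the remaining points: n·G = 56790, n·H = 56790, n·I = 57570.
Since n·I = 57570 ≠ 56790, I is off the plane and the points are not all coplanar.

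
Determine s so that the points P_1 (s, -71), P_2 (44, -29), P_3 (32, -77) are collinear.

67/2

The three points are collinear iff det[P_1P_2; P_1P_3] = 0.
This determinant is linear in s: (48)s + (-1608) = 0, so s = 67/2.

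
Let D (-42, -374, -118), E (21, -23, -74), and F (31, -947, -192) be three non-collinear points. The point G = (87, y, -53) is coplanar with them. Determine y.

148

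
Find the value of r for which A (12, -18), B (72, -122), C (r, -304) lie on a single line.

177

The three points are collinear iff det[AB; AC] = 0.
This determinant is linear in r: (104)r + (-18408) = 0, so r = 177.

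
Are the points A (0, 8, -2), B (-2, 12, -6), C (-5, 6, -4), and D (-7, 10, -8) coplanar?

Yes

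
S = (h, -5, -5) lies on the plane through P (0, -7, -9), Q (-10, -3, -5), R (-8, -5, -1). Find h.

The plane through P, Q, R has equation 24x + 48y + 12z = -444.
Substituting S: (24)h + (-300) = -444, so h = -6.

-6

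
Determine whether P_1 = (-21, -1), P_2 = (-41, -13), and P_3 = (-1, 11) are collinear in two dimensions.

Yes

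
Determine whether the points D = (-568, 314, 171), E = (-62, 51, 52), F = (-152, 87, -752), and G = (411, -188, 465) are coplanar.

The four points are coplanar iff the 3×3 determinant with rows DE, DF, DG is zero.
Rows: (506, -263, -119), (416, -227, -923), (979, -502, 294).
Expanding along the first row: (506)(-530084) − (-263)(1025921) + (-119)(13401) = 0.
Zero determinant ⇒ coplanar.

Yes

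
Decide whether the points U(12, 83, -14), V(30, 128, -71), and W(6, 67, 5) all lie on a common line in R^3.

No

UV = (18, 45, -57), UW = (-6, -16, 19).
Comparing components 2 and 3: (45)(19) − (-57)(-16) = -57 ≠ 0, so UV and UW are not parallel and the points are not collinear.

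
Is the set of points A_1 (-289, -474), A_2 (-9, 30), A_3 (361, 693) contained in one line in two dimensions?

No

A_1A_2 = (280, 504), A_1A_3 = (650, 1167).
det[A_1A_2; A_1A_3] = (280)(1167) − (504)(650) = -840.
The determinant is nonzero, so they are not collinear.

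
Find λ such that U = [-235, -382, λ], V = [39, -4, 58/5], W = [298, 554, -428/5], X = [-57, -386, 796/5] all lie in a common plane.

-104/5

Coplanarity ⇔ det[UV; UW; UX] = 0.
Expanding, this is linear in λ: (45370)λ + (943696) = 0.
So λ = -104/5.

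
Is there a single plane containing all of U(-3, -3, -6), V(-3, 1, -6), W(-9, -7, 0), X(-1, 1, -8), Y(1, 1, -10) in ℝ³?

Yes

The plane through U, V, W has normal n = UV × UW = (24, 0, 24) and equation n·P = -216.
Checking the remaining points: n·X = -216, n·Y = -216.
All equal -216, so all 5 points lie in one plane.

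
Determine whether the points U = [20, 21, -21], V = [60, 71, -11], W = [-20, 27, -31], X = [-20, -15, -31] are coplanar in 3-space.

Yes

A normal to the plane through U, V, W is n = UV × UW = (-560, 0, 2240).
The plane has equation n·P = -58240. For X: n·X = -58240.
Equal, so X lies in the plane and all four are coplanar.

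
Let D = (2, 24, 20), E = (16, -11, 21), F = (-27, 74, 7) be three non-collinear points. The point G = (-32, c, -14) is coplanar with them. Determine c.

The plane through D, E, F has equation 405x + 153y − 315z = -1818.
Substituting G: (153)c + (-8550) = -1818, so c = 44.

44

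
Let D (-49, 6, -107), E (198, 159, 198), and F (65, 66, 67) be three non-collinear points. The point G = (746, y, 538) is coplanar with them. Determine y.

606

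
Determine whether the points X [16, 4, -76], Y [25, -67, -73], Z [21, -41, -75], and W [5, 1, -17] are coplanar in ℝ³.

The four points are coplanar iff the 3×3 determinant with rows XY, XZ, XW is zero.
Rows: (9, -71, 3), (5, -45, 1), (-11, -3, 59).
Expanding along the first row: (9)(-2652) − (-71)(306) + (3)(-510) = -3672.
Nonzero ⇒ not coplanar.

No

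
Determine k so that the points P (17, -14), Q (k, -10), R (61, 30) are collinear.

The three points are collinear iff det[PQ; PR] = 0.
This determinant is linear in k: (44)k + (-924) = 0, so k = 21.

21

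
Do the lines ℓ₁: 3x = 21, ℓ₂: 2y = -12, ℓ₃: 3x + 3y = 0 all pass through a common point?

No

Lines aᵢx + bᵢy = cᵢ with pairwise distinct directions are concurrent exactly when det[aᵢ bᵢ cᵢ] = 0.
Here the determinant is -18.
Nonzero, so no common point exists.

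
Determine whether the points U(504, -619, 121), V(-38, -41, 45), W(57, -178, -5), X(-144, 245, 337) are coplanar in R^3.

A normal to the plane through U, V, W is n = UV × UW = (-39312, -34320, 19344).
The plane has equation n·P = 3771456. For X: n·X = 3771456.
Equal, so X lies in the plane and all four are coplanar.

Yes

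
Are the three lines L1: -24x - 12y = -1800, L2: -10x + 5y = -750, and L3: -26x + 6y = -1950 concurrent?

Yes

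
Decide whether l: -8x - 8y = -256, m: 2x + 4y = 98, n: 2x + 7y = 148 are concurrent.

Intersecting l and m: solving the 2×2 system gives (x, y) = (15, 17).
Substitute into n: (2)(15) + (7)(17) = 149.
But n requires 148 ≠ 149, so the three lines have no common point.

No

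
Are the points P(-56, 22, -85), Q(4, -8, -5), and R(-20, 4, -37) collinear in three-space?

Yes

PQ = (60, -30, 80), PR = (36, -18, 48).
Each component of PR is 3/5 times the corresponding component of PQ, so PR = 3/5·PQ and the points are collinear.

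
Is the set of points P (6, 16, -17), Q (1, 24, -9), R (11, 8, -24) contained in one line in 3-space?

No

PQ = (-5, 8, 8), PR = (5, -8, -7).
PQ × PR = (8, 5, 0).
The cross product is nonzero, so the points do not lie on one line.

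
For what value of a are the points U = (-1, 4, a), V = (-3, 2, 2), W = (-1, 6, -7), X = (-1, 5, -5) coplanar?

-3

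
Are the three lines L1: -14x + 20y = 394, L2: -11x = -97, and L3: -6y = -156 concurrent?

No

Intersecting L1 and L2: solving the 2×2 system gives (x, y) = (97/11, 1423/55).
Substitute into L3: (0)(97/11) + (-6)(1423/55) = -8538/55.
But L3 requires -156 ≠ -8538/55, so the three lines have no common point.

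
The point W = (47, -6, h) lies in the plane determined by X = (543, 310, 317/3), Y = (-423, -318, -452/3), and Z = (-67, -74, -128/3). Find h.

-19

The plane through X, Y, Z has equation −(15836/3)x + (39220/3)y − 12136z = -287860/3.
Substituting W: (-12136)h + (-979612/3) = -287860/3, so h = -19.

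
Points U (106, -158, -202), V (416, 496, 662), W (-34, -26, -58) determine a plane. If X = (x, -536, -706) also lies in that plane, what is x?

A normal to the plane is n = UV × UW = (-19872, -165600, 132480).
X lies in the plane iff n · UX = 0.
This gives (-19872)x + (-2066688) = 0, so x = -104.

-104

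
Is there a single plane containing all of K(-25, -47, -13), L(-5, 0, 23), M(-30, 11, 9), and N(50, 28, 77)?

Yes

A normal to the plane through K, L, M is n = KL × KM = (-1054, -620, 1395).
The plane has equation n·P = 37355. For N: n·N = 37355.
Equal, so N lies in the plane and all four are coplanar.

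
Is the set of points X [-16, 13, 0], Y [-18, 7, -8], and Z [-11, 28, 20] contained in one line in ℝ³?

XY = (-2, -6, -8), XZ = (5, 15, 20).
XY × XZ = (0, 0, 0).
The cross product vanishes, so the three points are collinear.

Yes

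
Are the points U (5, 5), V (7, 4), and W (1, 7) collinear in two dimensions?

Yes

UV = (2, -1), UW = (-4, 2).
Checking proportionality: UW = -2·UV, so the vectors are parallel and the points are collinear.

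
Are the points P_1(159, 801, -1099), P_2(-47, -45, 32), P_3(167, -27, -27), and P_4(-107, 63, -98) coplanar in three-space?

Yes

A normal to the plane through P_1, P_2, P_3 is n = P_1P_2 × P_1P_3 = (29556, 229880, 177336).
The plane has equation n·P = -6058980. For P_4: n·P_4 = -6058980.
Equal, so P_4 lies in the plane and all four are coplanar.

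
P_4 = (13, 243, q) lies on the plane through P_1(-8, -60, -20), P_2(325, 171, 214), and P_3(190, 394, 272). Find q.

A normal to the plane is n = P_1P_2 × P_1P_3 = (-38784, -50904, 105444).
P_4 lies in the plane iff n · P_1P_4 = 0.
This gives (105444)q + (-14129496) = 0, so q = 134.

134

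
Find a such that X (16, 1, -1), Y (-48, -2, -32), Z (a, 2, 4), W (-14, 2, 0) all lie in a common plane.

8

Normal to plane XYW: n = (28, 994, -154); plane equation n·P = 1596.
Requiring n·Z = 1596: (28)a + (1372) = 1596.
So a = 8.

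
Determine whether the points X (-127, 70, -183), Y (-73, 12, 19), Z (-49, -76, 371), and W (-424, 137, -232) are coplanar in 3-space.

Yes

A normal to the plane through X, Y, Z is n = XY × XZ = (-2640, -14160, -3360).
The plane has equation n·P = -41040. For W: n·W = -41040.
Equal, so W lies in the plane and all four are coplanar.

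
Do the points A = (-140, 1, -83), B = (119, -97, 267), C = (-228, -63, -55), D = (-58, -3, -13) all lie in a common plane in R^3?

Yes

The four points are coplanar iff the 3×3 determinant with rows AB, AC, AD is zero.
Rows: (259, -98, 350), (-88, -64, 28), (82, -4, 70).
Expanding along the first row: (259)(-4368) − (-98)(-8456) + (350)(5600) = 0.
Zero determinant ⇒ coplanar.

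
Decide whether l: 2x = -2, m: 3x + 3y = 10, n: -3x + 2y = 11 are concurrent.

Intersecting l and m: solving the 2×2 system gives (x, y) = (-1, 13/3).
Substitute into n: (-3)(-1) + (2)(13/3) = 35/3.
But n requires 11 ≠ 35/3, so the three lines have no common point.

No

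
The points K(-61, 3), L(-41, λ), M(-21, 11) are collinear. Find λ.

7

The three points are collinear iff det[KL; KM] = 0.
This determinant is linear in λ: (-40)λ + (280) = 0, so λ = 7.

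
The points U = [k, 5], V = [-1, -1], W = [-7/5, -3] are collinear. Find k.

1/5

Collinearity: (U − V) must be parallel to (W − V) = (-2/5, -2).
Cross-multiplying the components: (k − (-1))·(-2) = (6)·(-2/5).
Solving gives k = 1/5.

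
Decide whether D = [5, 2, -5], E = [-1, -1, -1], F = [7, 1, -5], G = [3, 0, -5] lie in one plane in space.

No

With D as base: DE = (-6, -3, 4), DF = (2, -1, 0), DG = (-2, -2, 0).
DF × DG = (0, 0, -6).
DE · (DF × DG) = -24.
Since -24 ≠ 0, the four points are not coplanar.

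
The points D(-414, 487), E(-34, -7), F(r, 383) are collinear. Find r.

-334

The three points are collinear iff det[DE; DF] = 0.
This determinant is linear in r: (494)r + (164996) = 0, so r = -334.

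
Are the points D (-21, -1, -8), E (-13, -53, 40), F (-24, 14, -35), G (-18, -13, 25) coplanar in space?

The four points are coplanar iff the 3×3 determinant with rows DE, DF, DG is zero.
Rows: (8, -52, 48), (-3, 15, -27), (3, -12, 33).
Expanding along the first row: (8)(171) − (-52)(-18) + (48)(-9) = 0.
Zero determinant ⇒ coplanar.

Yes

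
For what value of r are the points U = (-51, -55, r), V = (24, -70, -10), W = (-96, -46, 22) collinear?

Collinearity requires UV × UW = 0; each component is linear in r.
The x-component gives (24)r + (-240) = 0, so r = 10.
The remaining components then also vanish.

10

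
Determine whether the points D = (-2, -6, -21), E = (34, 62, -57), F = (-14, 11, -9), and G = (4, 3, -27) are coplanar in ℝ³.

With D as base: DE = (36, 68, -36), DF = (-12, 17, 12), DG = (6, 9, -6).
DF × DG = (-210, 0, -210).
DE · (DF × DG) = 0.
The scalar triple product vanishes, so the four points are coplanar.

Yes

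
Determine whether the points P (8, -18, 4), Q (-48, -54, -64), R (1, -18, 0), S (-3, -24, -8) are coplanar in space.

No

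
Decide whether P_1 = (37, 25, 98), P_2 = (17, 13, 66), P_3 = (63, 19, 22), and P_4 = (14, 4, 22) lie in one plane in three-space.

Yes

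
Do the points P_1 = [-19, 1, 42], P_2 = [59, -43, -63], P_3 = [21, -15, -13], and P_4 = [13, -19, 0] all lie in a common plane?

No

With P_1 as base: P_1P_2 = (78, -44, -105), P_1P_3 = (40, -16, -55), P_1P_4 = (32, -20, -42).
P_1P_3 × P_1P_4 = (-428, -80, -288).
P_1P_2 · (P_1P_3 × P_1P_4) = 376.
Since 376 ≠ 0, the four points are not coplanar.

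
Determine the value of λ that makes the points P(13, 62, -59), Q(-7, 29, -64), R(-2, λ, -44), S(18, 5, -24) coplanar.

Normal to plane PQS: n = (-1440, 675, 1305); plane equation n·X = -53865.
Requiring n·R = -53865: (675)λ + (-54540) = -53865.
So λ = 1.

1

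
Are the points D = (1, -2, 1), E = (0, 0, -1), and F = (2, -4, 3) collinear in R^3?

DE = (-1, 2, -2), DF = (1, -2, 2).
Each component of DF is -1 times the corresponding component of DE, so DF = -1·DE and the points are collinear.

Yes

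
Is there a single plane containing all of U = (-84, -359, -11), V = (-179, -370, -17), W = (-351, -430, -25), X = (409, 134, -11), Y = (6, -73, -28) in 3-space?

No

The plane through U, V, W has normal n = UV × UW = (-272, 272, 3808) and equation n·P = -116688.
Checking the remaining points: n·X = -116688, n·Y = -128112.
Since n·Y = -128112 ≠ -116688, Y is off the plane and the points are not all coplanar.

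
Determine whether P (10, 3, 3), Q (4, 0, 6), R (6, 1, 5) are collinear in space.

Yes

PQ = (-6, -3, 3), PR = (-4, -2, 2).
Each component of PR is 2/3 times the corresponding component of PQ, so PR = 2/3·PQ and the points are collinear.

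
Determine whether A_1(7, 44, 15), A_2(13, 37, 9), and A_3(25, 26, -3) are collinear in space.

A_1A_2 = (6, -7, -6), A_1A_3 = (18, -18, -18).
A_1A_2 × A_1A_3 = (18, 0, 18).
The cross product is nonzero, so the points do not lie on one line.

No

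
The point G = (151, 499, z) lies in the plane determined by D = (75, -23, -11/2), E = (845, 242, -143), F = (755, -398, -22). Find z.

-209/2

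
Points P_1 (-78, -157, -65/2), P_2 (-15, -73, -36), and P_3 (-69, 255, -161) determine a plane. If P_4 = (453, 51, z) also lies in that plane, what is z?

98

The plane through P_1, P_2, P_3 has equation −9352x + 8064y + 25200z = -1355592.
Substituting P_4: (25200)z + (-3825192) = -1355592, so z = 98.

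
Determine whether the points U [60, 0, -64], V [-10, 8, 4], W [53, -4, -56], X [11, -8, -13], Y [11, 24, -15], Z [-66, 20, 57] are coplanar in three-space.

The plane through U, V, W has normal n = UV × UW = (336, 84, 336) and equation n·P = -1344.
Checking the remaining points: n·X = -1344, n·Y = 672, n·Z = -1344.
Since n·Y = 672 ≠ -1344, Y is off the plane and the points are not all coplanar.

No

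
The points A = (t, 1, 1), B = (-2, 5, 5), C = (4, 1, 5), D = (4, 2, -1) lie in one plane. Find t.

The points are coplanar iff AB · (AC × AD) = 0.
Expanding, this is linear in t: (-24)t + (120) = 0.
So t = 5.

5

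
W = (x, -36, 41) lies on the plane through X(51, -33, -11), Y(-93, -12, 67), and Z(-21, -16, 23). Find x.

-25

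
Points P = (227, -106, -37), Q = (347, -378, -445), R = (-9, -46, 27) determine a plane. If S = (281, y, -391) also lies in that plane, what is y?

-338

Coplanarity requires PQ · (PR × PS) = 0.
PQ = (120, -272, -408), PR = (-236, 60, 64); the triple product is linear in y with coefficient 88608 and constant term 29949504.
Setting it to zero: y = -338.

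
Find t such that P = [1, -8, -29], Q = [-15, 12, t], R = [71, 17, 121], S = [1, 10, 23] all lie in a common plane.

11

The points are coplanar iff PQ · (PR × PS) = 0.
Expanding, this is linear in t: (1260)t + (-13860) = 0.
So t = 11.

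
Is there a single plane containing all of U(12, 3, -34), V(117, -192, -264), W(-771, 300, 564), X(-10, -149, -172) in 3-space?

Yes

The four points are coplanar iff the 3×3 determinant with rows UV, UW, UX is zero.
Rows: (105, -195, -230), (-783, 297, 598), (-22, -152, -138).
Expanding along the first row: (105)(49910) − (-195)(121210) + (-230)(125550) = 0.
Zero determinant ⇒ coplanar.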